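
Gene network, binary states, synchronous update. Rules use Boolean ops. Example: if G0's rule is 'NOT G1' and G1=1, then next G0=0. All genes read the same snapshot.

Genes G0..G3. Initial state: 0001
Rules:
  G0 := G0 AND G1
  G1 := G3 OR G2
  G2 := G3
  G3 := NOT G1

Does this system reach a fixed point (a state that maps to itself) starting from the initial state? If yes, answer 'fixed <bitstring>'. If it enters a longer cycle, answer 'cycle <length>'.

Answer: cycle 5

Derivation:
Step 0: 0001
Step 1: G0=G0&G1=0&0=0 G1=G3|G2=1|0=1 G2=G3=1 G3=NOT G1=NOT 0=1 -> 0111
Step 2: G0=G0&G1=0&1=0 G1=G3|G2=1|1=1 G2=G3=1 G3=NOT G1=NOT 1=0 -> 0110
Step 3: G0=G0&G1=0&1=0 G1=G3|G2=0|1=1 G2=G3=0 G3=NOT G1=NOT 1=0 -> 0100
Step 4: G0=G0&G1=0&1=0 G1=G3|G2=0|0=0 G2=G3=0 G3=NOT G1=NOT 1=0 -> 0000
Step 5: G0=G0&G1=0&0=0 G1=G3|G2=0|0=0 G2=G3=0 G3=NOT G1=NOT 0=1 -> 0001
Cycle of length 5 starting at step 0 -> no fixed point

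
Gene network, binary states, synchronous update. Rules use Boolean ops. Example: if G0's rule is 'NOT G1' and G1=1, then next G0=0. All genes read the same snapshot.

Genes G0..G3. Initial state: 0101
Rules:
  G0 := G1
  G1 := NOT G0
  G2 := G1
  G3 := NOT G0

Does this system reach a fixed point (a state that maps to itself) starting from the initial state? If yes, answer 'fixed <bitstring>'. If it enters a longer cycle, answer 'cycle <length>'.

Step 0: 0101
Step 1: G0=G1=1 G1=NOT G0=NOT 0=1 G2=G1=1 G3=NOT G0=NOT 0=1 -> 1111
Step 2: G0=G1=1 G1=NOT G0=NOT 1=0 G2=G1=1 G3=NOT G0=NOT 1=0 -> 1010
Step 3: G0=G1=0 G1=NOT G0=NOT 1=0 G2=G1=0 G3=NOT G0=NOT 1=0 -> 0000
Step 4: G0=G1=0 G1=NOT G0=NOT 0=1 G2=G1=0 G3=NOT G0=NOT 0=1 -> 0101
Cycle of length 4 starting at step 0 -> no fixed point

Answer: cycle 4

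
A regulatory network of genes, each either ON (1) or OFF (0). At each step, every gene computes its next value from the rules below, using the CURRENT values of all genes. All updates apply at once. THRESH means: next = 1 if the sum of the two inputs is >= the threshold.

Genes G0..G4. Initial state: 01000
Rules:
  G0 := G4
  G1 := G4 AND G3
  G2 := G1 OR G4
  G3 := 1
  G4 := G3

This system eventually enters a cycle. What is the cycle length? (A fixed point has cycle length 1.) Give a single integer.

Answer: 1

Derivation:
Step 0: 01000
Step 1: G0=G4=0 G1=G4&G3=0&0=0 G2=G1|G4=1|0=1 G3=1(const) G4=G3=0 -> 00110
Step 2: G0=G4=0 G1=G4&G3=0&1=0 G2=G1|G4=0|0=0 G3=1(const) G4=G3=1 -> 00011
Step 3: G0=G4=1 G1=G4&G3=1&1=1 G2=G1|G4=0|1=1 G3=1(const) G4=G3=1 -> 11111
Step 4: G0=G4=1 G1=G4&G3=1&1=1 G2=G1|G4=1|1=1 G3=1(const) G4=G3=1 -> 11111
State from step 4 equals state from step 3 -> cycle length 1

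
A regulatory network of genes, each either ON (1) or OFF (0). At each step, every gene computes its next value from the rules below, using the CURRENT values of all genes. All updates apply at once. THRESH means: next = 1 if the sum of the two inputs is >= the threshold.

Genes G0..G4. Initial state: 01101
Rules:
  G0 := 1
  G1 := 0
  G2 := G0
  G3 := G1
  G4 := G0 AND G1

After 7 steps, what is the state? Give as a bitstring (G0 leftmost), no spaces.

Step 1: G0=1(const) G1=0(const) G2=G0=0 G3=G1=1 G4=G0&G1=0&1=0 -> 10010
Step 2: G0=1(const) G1=0(const) G2=G0=1 G3=G1=0 G4=G0&G1=1&0=0 -> 10100
Step 3: G0=1(const) G1=0(const) G2=G0=1 G3=G1=0 G4=G0&G1=1&0=0 -> 10100
Step 4: G0=1(const) G1=0(const) G2=G0=1 G3=G1=0 G4=G0&G1=1&0=0 -> 10100
Step 5: G0=1(const) G1=0(const) G2=G0=1 G3=G1=0 G4=G0&G1=1&0=0 -> 10100
Step 6: G0=1(const) G1=0(const) G2=G0=1 G3=G1=0 G4=G0&G1=1&0=0 -> 10100
Step 7: G0=1(const) G1=0(const) G2=G0=1 G3=G1=0 G4=G0&G1=1&0=0 -> 10100

10100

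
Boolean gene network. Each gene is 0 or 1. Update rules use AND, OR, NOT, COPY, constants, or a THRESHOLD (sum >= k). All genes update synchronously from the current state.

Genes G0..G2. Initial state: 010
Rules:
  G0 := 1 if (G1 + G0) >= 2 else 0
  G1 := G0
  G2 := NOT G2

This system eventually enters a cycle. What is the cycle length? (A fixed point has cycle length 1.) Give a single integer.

Answer: 2

Derivation:
Step 0: 010
Step 1: G0=(1+0>=2)=0 G1=G0=0 G2=NOT G2=NOT 0=1 -> 001
Step 2: G0=(0+0>=2)=0 G1=G0=0 G2=NOT G2=NOT 1=0 -> 000
Step 3: G0=(0+0>=2)=0 G1=G0=0 G2=NOT G2=NOT 0=1 -> 001
State from step 3 equals state from step 1 -> cycle length 2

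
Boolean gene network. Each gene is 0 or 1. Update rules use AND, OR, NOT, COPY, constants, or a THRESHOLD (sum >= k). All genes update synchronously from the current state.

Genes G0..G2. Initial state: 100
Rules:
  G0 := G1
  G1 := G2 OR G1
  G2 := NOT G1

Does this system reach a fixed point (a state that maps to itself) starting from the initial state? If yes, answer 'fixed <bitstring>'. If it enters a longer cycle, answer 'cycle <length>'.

Step 0: 100
Step 1: G0=G1=0 G1=G2|G1=0|0=0 G2=NOT G1=NOT 0=1 -> 001
Step 2: G0=G1=0 G1=G2|G1=1|0=1 G2=NOT G1=NOT 0=1 -> 011
Step 3: G0=G1=1 G1=G2|G1=1|1=1 G2=NOT G1=NOT 1=0 -> 110
Step 4: G0=G1=1 G1=G2|G1=0|1=1 G2=NOT G1=NOT 1=0 -> 110
Fixed point reached at step 3: 110

Answer: fixed 110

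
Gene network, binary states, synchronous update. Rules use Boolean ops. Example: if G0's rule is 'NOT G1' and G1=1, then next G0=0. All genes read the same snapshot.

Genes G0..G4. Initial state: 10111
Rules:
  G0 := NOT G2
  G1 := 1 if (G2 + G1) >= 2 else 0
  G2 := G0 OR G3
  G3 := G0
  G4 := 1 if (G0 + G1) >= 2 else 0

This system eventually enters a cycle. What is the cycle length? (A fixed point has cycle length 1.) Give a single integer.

Answer: 5

Derivation:
Step 0: 10111
Step 1: G0=NOT G2=NOT 1=0 G1=(1+0>=2)=0 G2=G0|G3=1|1=1 G3=G0=1 G4=(1+0>=2)=0 -> 00110
Step 2: G0=NOT G2=NOT 1=0 G1=(1+0>=2)=0 G2=G0|G3=0|1=1 G3=G0=0 G4=(0+0>=2)=0 -> 00100
Step 3: G0=NOT G2=NOT 1=0 G1=(1+0>=2)=0 G2=G0|G3=0|0=0 G3=G0=0 G4=(0+0>=2)=0 -> 00000
Step 4: G0=NOT G2=NOT 0=1 G1=(0+0>=2)=0 G2=G0|G3=0|0=0 G3=G0=0 G4=(0+0>=2)=0 -> 10000
Step 5: G0=NOT G2=NOT 0=1 G1=(0+0>=2)=0 G2=G0|G3=1|0=1 G3=G0=1 G4=(1+0>=2)=0 -> 10110
Step 6: G0=NOT G2=NOT 1=0 G1=(1+0>=2)=0 G2=G0|G3=1|1=1 G3=G0=1 G4=(1+0>=2)=0 -> 00110
State from step 6 equals state from step 1 -> cycle length 5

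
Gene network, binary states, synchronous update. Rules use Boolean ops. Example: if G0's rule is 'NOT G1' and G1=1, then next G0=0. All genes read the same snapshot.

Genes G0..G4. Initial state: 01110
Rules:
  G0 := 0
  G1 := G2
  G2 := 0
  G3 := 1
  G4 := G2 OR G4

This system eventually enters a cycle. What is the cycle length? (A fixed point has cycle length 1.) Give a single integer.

Step 0: 01110
Step 1: G0=0(const) G1=G2=1 G2=0(const) G3=1(const) G4=G2|G4=1|0=1 -> 01011
Step 2: G0=0(const) G1=G2=0 G2=0(const) G3=1(const) G4=G2|G4=0|1=1 -> 00011
Step 3: G0=0(const) G1=G2=0 G2=0(const) G3=1(const) G4=G2|G4=0|1=1 -> 00011
State from step 3 equals state from step 2 -> cycle length 1

Answer: 1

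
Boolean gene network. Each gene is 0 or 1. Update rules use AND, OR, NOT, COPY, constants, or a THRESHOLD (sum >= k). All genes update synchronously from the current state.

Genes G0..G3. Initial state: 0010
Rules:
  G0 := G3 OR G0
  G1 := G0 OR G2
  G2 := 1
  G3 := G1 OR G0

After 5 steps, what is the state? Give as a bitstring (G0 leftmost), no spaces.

Step 1: G0=G3|G0=0|0=0 G1=G0|G2=0|1=1 G2=1(const) G3=G1|G0=0|0=0 -> 0110
Step 2: G0=G3|G0=0|0=0 G1=G0|G2=0|1=1 G2=1(const) G3=G1|G0=1|0=1 -> 0111
Step 3: G0=G3|G0=1|0=1 G1=G0|G2=0|1=1 G2=1(const) G3=G1|G0=1|0=1 -> 1111
Step 4: G0=G3|G0=1|1=1 G1=G0|G2=1|1=1 G2=1(const) G3=G1|G0=1|1=1 -> 1111
Step 5: G0=G3|G0=1|1=1 G1=G0|G2=1|1=1 G2=1(const) G3=G1|G0=1|1=1 -> 1111

1111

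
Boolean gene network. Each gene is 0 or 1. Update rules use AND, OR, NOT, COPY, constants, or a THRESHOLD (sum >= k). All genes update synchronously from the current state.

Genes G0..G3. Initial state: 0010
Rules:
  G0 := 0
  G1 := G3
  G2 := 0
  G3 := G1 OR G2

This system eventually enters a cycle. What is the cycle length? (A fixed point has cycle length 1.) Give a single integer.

Answer: 2

Derivation:
Step 0: 0010
Step 1: G0=0(const) G1=G3=0 G2=0(const) G3=G1|G2=0|1=1 -> 0001
Step 2: G0=0(const) G1=G3=1 G2=0(const) G3=G1|G2=0|0=0 -> 0100
Step 3: G0=0(const) G1=G3=0 G2=0(const) G3=G1|G2=1|0=1 -> 0001
State from step 3 equals state from step 1 -> cycle length 2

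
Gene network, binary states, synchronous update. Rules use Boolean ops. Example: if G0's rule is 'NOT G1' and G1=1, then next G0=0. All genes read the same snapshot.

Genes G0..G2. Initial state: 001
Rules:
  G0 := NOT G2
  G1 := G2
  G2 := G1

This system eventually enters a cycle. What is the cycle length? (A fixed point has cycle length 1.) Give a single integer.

Step 0: 001
Step 1: G0=NOT G2=NOT 1=0 G1=G2=1 G2=G1=0 -> 010
Step 2: G0=NOT G2=NOT 0=1 G1=G2=0 G2=G1=1 -> 101
Step 3: G0=NOT G2=NOT 1=0 G1=G2=1 G2=G1=0 -> 010
State from step 3 equals state from step 1 -> cycle length 2

Answer: 2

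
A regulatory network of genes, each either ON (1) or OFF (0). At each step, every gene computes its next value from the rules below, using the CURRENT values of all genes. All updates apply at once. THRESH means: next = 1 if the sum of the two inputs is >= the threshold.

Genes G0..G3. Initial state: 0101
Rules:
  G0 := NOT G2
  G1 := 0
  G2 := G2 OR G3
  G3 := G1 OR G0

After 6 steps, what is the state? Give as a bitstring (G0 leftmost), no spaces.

Step 1: G0=NOT G2=NOT 0=1 G1=0(const) G2=G2|G3=0|1=1 G3=G1|G0=1|0=1 -> 1011
Step 2: G0=NOT G2=NOT 1=0 G1=0(const) G2=G2|G3=1|1=1 G3=G1|G0=0|1=1 -> 0011
Step 3: G0=NOT G2=NOT 1=0 G1=0(const) G2=G2|G3=1|1=1 G3=G1|G0=0|0=0 -> 0010
Step 4: G0=NOT G2=NOT 1=0 G1=0(const) G2=G2|G3=1|0=1 G3=G1|G0=0|0=0 -> 0010
Step 5: G0=NOT G2=NOT 1=0 G1=0(const) G2=G2|G3=1|0=1 G3=G1|G0=0|0=0 -> 0010
Step 6: G0=NOT G2=NOT 1=0 G1=0(const) G2=G2|G3=1|0=1 G3=G1|G0=0|0=0 -> 0010

0010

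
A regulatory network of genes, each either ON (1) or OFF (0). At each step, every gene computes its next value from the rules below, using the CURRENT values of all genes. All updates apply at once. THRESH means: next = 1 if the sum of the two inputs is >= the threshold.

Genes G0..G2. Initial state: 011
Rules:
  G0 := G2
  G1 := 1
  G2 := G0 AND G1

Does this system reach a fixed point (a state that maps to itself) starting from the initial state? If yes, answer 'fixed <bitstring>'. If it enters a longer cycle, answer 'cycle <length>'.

Step 0: 011
Step 1: G0=G2=1 G1=1(const) G2=G0&G1=0&1=0 -> 110
Step 2: G0=G2=0 G1=1(const) G2=G0&G1=1&1=1 -> 011
Cycle of length 2 starting at step 0 -> no fixed point

Answer: cycle 2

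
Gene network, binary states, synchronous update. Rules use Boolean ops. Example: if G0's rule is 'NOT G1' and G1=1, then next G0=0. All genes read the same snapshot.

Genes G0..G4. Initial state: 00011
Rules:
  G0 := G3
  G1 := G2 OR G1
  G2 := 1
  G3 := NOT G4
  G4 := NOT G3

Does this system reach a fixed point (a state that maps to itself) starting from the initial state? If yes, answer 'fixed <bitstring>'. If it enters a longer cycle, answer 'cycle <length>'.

Step 0: 00011
Step 1: G0=G3=1 G1=G2|G1=0|0=0 G2=1(const) G3=NOT G4=NOT 1=0 G4=NOT G3=NOT 1=0 -> 10100
Step 2: G0=G3=0 G1=G2|G1=1|0=1 G2=1(const) G3=NOT G4=NOT 0=1 G4=NOT G3=NOT 0=1 -> 01111
Step 3: G0=G3=1 G1=G2|G1=1|1=1 G2=1(const) G3=NOT G4=NOT 1=0 G4=NOT G3=NOT 1=0 -> 11100
Step 4: G0=G3=0 G1=G2|G1=1|1=1 G2=1(const) G3=NOT G4=NOT 0=1 G4=NOT G3=NOT 0=1 -> 01111
Cycle of length 2 starting at step 2 -> no fixed point

Answer: cycle 2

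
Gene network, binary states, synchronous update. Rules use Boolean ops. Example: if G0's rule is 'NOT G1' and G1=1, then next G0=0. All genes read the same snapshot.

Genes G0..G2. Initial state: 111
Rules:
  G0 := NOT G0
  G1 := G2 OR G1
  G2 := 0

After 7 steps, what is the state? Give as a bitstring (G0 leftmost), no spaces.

Step 1: G0=NOT G0=NOT 1=0 G1=G2|G1=1|1=1 G2=0(const) -> 010
Step 2: G0=NOT G0=NOT 0=1 G1=G2|G1=0|1=1 G2=0(const) -> 110
Step 3: G0=NOT G0=NOT 1=0 G1=G2|G1=0|1=1 G2=0(const) -> 010
Step 4: G0=NOT G0=NOT 0=1 G1=G2|G1=0|1=1 G2=0(const) -> 110
Step 5: G0=NOT G0=NOT 1=0 G1=G2|G1=0|1=1 G2=0(const) -> 010
Step 6: G0=NOT G0=NOT 0=1 G1=G2|G1=0|1=1 G2=0(const) -> 110
Step 7: G0=NOT G0=NOT 1=0 G1=G2|G1=0|1=1 G2=0(const) -> 010

010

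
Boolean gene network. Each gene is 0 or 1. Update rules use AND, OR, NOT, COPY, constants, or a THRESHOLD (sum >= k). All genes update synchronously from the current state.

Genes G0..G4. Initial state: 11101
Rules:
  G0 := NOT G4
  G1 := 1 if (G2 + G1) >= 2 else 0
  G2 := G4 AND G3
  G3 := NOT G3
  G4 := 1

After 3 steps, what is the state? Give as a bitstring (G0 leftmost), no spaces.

Step 1: G0=NOT G4=NOT 1=0 G1=(1+1>=2)=1 G2=G4&G3=1&0=0 G3=NOT G3=NOT 0=1 G4=1(const) -> 01011
Step 2: G0=NOT G4=NOT 1=0 G1=(0+1>=2)=0 G2=G4&G3=1&1=1 G3=NOT G3=NOT 1=0 G4=1(const) -> 00101
Step 3: G0=NOT G4=NOT 1=0 G1=(1+0>=2)=0 G2=G4&G3=1&0=0 G3=NOT G3=NOT 0=1 G4=1(const) -> 00011

00011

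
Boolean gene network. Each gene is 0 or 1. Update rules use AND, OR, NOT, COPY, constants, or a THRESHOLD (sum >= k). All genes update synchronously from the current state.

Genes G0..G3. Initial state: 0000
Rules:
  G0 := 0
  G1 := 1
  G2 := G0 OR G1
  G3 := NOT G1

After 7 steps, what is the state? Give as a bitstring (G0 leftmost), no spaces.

Step 1: G0=0(const) G1=1(const) G2=G0|G1=0|0=0 G3=NOT G1=NOT 0=1 -> 0101
Step 2: G0=0(const) G1=1(const) G2=G0|G1=0|1=1 G3=NOT G1=NOT 1=0 -> 0110
Step 3: G0=0(const) G1=1(const) G2=G0|G1=0|1=1 G3=NOT G1=NOT 1=0 -> 0110
Step 4: G0=0(const) G1=1(const) G2=G0|G1=0|1=1 G3=NOT G1=NOT 1=0 -> 0110
Step 5: G0=0(const) G1=1(const) G2=G0|G1=0|1=1 G3=NOT G1=NOT 1=0 -> 0110
Step 6: G0=0(const) G1=1(const) G2=G0|G1=0|1=1 G3=NOT G1=NOT 1=0 -> 0110
Step 7: G0=0(const) G1=1(const) G2=G0|G1=0|1=1 G3=NOT G1=NOT 1=0 -> 0110

0110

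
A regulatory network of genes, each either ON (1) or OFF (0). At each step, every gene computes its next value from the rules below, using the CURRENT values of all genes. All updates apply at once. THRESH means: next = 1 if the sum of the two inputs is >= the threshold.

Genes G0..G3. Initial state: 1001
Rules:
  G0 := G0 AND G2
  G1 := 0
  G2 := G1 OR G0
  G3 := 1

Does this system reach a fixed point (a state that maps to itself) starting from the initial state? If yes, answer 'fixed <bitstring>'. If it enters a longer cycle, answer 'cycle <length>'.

Answer: fixed 0001

Derivation:
Step 0: 1001
Step 1: G0=G0&G2=1&0=0 G1=0(const) G2=G1|G0=0|1=1 G3=1(const) -> 0011
Step 2: G0=G0&G2=0&1=0 G1=0(const) G2=G1|G0=0|0=0 G3=1(const) -> 0001
Step 3: G0=G0&G2=0&0=0 G1=0(const) G2=G1|G0=0|0=0 G3=1(const) -> 0001
Fixed point reached at step 2: 0001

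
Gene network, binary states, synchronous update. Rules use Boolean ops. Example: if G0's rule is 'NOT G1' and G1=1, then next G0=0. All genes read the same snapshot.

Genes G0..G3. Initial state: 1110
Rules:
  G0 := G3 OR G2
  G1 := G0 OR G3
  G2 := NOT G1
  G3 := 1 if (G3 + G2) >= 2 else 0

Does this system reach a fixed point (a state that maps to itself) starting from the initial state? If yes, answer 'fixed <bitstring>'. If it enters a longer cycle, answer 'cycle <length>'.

Answer: cycle 6

Derivation:
Step 0: 1110
Step 1: G0=G3|G2=0|1=1 G1=G0|G3=1|0=1 G2=NOT G1=NOT 1=0 G3=(0+1>=2)=0 -> 1100
Step 2: G0=G3|G2=0|0=0 G1=G0|G3=1|0=1 G2=NOT G1=NOT 1=0 G3=(0+0>=2)=0 -> 0100
Step 3: G0=G3|G2=0|0=0 G1=G0|G3=0|0=0 G2=NOT G1=NOT 1=0 G3=(0+0>=2)=0 -> 0000
Step 4: G0=G3|G2=0|0=0 G1=G0|G3=0|0=0 G2=NOT G1=NOT 0=1 G3=(0+0>=2)=0 -> 0010
Step 5: G0=G3|G2=0|1=1 G1=G0|G3=0|0=0 G2=NOT G1=NOT 0=1 G3=(0+1>=2)=0 -> 1010
Step 6: G0=G3|G2=0|1=1 G1=G0|G3=1|0=1 G2=NOT G1=NOT 0=1 G3=(0+1>=2)=0 -> 1110
Cycle of length 6 starting at step 0 -> no fixed point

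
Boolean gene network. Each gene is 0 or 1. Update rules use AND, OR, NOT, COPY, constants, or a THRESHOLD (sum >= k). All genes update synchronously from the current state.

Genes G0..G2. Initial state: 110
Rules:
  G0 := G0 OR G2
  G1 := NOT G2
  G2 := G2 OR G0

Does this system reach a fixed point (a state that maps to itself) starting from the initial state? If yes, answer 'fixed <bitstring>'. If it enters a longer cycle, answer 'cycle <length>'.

Step 0: 110
Step 1: G0=G0|G2=1|0=1 G1=NOT G2=NOT 0=1 G2=G2|G0=0|1=1 -> 111
Step 2: G0=G0|G2=1|1=1 G1=NOT G2=NOT 1=0 G2=G2|G0=1|1=1 -> 101
Step 3: G0=G0|G2=1|1=1 G1=NOT G2=NOT 1=0 G2=G2|G0=1|1=1 -> 101
Fixed point reached at step 2: 101

Answer: fixed 101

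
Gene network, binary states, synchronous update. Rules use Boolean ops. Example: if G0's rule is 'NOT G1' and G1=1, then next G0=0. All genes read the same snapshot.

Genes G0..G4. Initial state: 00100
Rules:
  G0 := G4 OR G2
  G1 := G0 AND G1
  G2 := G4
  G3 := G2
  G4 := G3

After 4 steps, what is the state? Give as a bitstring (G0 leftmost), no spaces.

Step 1: G0=G4|G2=0|1=1 G1=G0&G1=0&0=0 G2=G4=0 G3=G2=1 G4=G3=0 -> 10010
Step 2: G0=G4|G2=0|0=0 G1=G0&G1=1&0=0 G2=G4=0 G3=G2=0 G4=G3=1 -> 00001
Step 3: G0=G4|G2=1|0=1 G1=G0&G1=0&0=0 G2=G4=1 G3=G2=0 G4=G3=0 -> 10100
Step 4: G0=G4|G2=0|1=1 G1=G0&G1=1&0=0 G2=G4=0 G3=G2=1 G4=G3=0 -> 10010

10010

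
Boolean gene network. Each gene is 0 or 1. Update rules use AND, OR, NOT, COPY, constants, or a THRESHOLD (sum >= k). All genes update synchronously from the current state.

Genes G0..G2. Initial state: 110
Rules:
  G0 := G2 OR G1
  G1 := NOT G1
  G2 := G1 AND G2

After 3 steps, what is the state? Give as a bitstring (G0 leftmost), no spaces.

Step 1: G0=G2|G1=0|1=1 G1=NOT G1=NOT 1=0 G2=G1&G2=1&0=0 -> 100
Step 2: G0=G2|G1=0|0=0 G1=NOT G1=NOT 0=1 G2=G1&G2=0&0=0 -> 010
Step 3: G0=G2|G1=0|1=1 G1=NOT G1=NOT 1=0 G2=G1&G2=1&0=0 -> 100

100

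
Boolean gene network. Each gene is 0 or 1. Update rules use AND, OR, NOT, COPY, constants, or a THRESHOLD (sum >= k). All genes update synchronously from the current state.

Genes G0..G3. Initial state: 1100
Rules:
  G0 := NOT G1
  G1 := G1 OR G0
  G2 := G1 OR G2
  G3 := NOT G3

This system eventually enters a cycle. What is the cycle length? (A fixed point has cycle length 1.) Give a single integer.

Step 0: 1100
Step 1: G0=NOT G1=NOT 1=0 G1=G1|G0=1|1=1 G2=G1|G2=1|0=1 G3=NOT G3=NOT 0=1 -> 0111
Step 2: G0=NOT G1=NOT 1=0 G1=G1|G0=1|0=1 G2=G1|G2=1|1=1 G3=NOT G3=NOT 1=0 -> 0110
Step 3: G0=NOT G1=NOT 1=0 G1=G1|G0=1|0=1 G2=G1|G2=1|1=1 G3=NOT G3=NOT 0=1 -> 0111
State from step 3 equals state from step 1 -> cycle length 2

Answer: 2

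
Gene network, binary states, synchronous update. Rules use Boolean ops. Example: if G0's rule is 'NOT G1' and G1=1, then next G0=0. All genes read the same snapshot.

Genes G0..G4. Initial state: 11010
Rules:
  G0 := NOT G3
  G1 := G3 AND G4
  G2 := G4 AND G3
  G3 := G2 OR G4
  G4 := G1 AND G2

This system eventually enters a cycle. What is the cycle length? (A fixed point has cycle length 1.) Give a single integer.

Answer: 1

Derivation:
Step 0: 11010
Step 1: G0=NOT G3=NOT 1=0 G1=G3&G4=1&0=0 G2=G4&G3=0&1=0 G3=G2|G4=0|0=0 G4=G1&G2=1&0=0 -> 00000
Step 2: G0=NOT G3=NOT 0=1 G1=G3&G4=0&0=0 G2=G4&G3=0&0=0 G3=G2|G4=0|0=0 G4=G1&G2=0&0=0 -> 10000
Step 3: G0=NOT G3=NOT 0=1 G1=G3&G4=0&0=0 G2=G4&G3=0&0=0 G3=G2|G4=0|0=0 G4=G1&G2=0&0=0 -> 10000
State from step 3 equals state from step 2 -> cycle length 1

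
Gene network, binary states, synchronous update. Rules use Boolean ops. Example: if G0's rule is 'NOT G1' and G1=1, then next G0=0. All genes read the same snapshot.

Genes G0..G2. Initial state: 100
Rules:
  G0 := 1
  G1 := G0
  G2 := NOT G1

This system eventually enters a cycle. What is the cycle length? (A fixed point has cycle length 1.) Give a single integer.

Answer: 1

Derivation:
Step 0: 100
Step 1: G0=1(const) G1=G0=1 G2=NOT G1=NOT 0=1 -> 111
Step 2: G0=1(const) G1=G0=1 G2=NOT G1=NOT 1=0 -> 110
Step 3: G0=1(const) G1=G0=1 G2=NOT G1=NOT 1=0 -> 110
State from step 3 equals state from step 2 -> cycle length 1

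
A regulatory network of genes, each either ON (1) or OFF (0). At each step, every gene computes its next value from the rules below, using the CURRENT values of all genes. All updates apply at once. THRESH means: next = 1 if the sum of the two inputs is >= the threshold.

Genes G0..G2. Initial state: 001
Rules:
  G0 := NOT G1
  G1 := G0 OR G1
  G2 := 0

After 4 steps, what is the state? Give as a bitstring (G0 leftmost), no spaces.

Step 1: G0=NOT G1=NOT 0=1 G1=G0|G1=0|0=0 G2=0(const) -> 100
Step 2: G0=NOT G1=NOT 0=1 G1=G0|G1=1|0=1 G2=0(const) -> 110
Step 3: G0=NOT G1=NOT 1=0 G1=G0|G1=1|1=1 G2=0(const) -> 010
Step 4: G0=NOT G1=NOT 1=0 G1=G0|G1=0|1=1 G2=0(const) -> 010

010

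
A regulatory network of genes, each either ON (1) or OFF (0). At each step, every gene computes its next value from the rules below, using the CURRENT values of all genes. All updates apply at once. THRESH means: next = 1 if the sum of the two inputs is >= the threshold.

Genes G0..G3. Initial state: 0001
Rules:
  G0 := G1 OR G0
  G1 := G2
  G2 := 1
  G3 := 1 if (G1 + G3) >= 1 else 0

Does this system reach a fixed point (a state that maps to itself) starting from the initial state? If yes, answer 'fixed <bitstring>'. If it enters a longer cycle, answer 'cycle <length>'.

Step 0: 0001
Step 1: G0=G1|G0=0|0=0 G1=G2=0 G2=1(const) G3=(0+1>=1)=1 -> 0011
Step 2: G0=G1|G0=0|0=0 G1=G2=1 G2=1(const) G3=(0+1>=1)=1 -> 0111
Step 3: G0=G1|G0=1|0=1 G1=G2=1 G2=1(const) G3=(1+1>=1)=1 -> 1111
Step 4: G0=G1|G0=1|1=1 G1=G2=1 G2=1(const) G3=(1+1>=1)=1 -> 1111
Fixed point reached at step 3: 1111

Answer: fixed 1111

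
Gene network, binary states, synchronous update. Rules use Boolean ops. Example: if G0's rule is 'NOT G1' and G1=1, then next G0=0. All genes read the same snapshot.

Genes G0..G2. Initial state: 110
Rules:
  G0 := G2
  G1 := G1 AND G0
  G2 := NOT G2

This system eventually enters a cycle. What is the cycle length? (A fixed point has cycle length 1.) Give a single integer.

Answer: 2

Derivation:
Step 0: 110
Step 1: G0=G2=0 G1=G1&G0=1&1=1 G2=NOT G2=NOT 0=1 -> 011
Step 2: G0=G2=1 G1=G1&G0=1&0=0 G2=NOT G2=NOT 1=0 -> 100
Step 3: G0=G2=0 G1=G1&G0=0&1=0 G2=NOT G2=NOT 0=1 -> 001
Step 4: G0=G2=1 G1=G1&G0=0&0=0 G2=NOT G2=NOT 1=0 -> 100
State from step 4 equals state from step 2 -> cycle length 2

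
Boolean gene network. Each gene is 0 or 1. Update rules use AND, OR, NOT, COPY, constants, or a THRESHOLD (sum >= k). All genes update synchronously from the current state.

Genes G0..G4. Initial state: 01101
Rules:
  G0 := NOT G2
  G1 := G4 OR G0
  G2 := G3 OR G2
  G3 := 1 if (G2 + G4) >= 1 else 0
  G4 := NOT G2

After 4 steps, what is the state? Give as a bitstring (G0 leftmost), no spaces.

Step 1: G0=NOT G2=NOT 1=0 G1=G4|G0=1|0=1 G2=G3|G2=0|1=1 G3=(1+1>=1)=1 G4=NOT G2=NOT 1=0 -> 01110
Step 2: G0=NOT G2=NOT 1=0 G1=G4|G0=0|0=0 G2=G3|G2=1|1=1 G3=(1+0>=1)=1 G4=NOT G2=NOT 1=0 -> 00110
Step 3: G0=NOT G2=NOT 1=0 G1=G4|G0=0|0=0 G2=G3|G2=1|1=1 G3=(1+0>=1)=1 G4=NOT G2=NOT 1=0 -> 00110
Step 4: G0=NOT G2=NOT 1=0 G1=G4|G0=0|0=0 G2=G3|G2=1|1=1 G3=(1+0>=1)=1 G4=NOT G2=NOT 1=0 -> 00110

00110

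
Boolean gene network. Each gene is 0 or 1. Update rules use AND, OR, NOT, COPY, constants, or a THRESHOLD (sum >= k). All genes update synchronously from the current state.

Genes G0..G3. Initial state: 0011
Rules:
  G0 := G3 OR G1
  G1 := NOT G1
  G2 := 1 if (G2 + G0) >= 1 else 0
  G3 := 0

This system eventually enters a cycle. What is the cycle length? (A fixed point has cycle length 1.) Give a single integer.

Answer: 2

Derivation:
Step 0: 0011
Step 1: G0=G3|G1=1|0=1 G1=NOT G1=NOT 0=1 G2=(1+0>=1)=1 G3=0(const) -> 1110
Step 2: G0=G3|G1=0|1=1 G1=NOT G1=NOT 1=0 G2=(1+1>=1)=1 G3=0(const) -> 1010
Step 3: G0=G3|G1=0|0=0 G1=NOT G1=NOT 0=1 G2=(1+1>=1)=1 G3=0(const) -> 0110
Step 4: G0=G3|G1=0|1=1 G1=NOT G1=NOT 1=0 G2=(1+0>=1)=1 G3=0(const) -> 1010
State from step 4 equals state from step 2 -> cycle length 2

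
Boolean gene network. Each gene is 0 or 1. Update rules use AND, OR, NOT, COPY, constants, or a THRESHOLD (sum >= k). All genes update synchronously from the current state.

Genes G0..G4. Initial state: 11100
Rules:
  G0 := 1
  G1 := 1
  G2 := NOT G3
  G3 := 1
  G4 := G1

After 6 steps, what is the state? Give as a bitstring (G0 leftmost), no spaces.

Step 1: G0=1(const) G1=1(const) G2=NOT G3=NOT 0=1 G3=1(const) G4=G1=1 -> 11111
Step 2: G0=1(const) G1=1(const) G2=NOT G3=NOT 1=0 G3=1(const) G4=G1=1 -> 11011
Step 3: G0=1(const) G1=1(const) G2=NOT G3=NOT 1=0 G3=1(const) G4=G1=1 -> 11011
Step 4: G0=1(const) G1=1(const) G2=NOT G3=NOT 1=0 G3=1(const) G4=G1=1 -> 11011
Step 5: G0=1(const) G1=1(const) G2=NOT G3=NOT 1=0 G3=1(const) G4=G1=1 -> 11011
Step 6: G0=1(const) G1=1(const) G2=NOT G3=NOT 1=0 G3=1(const) G4=G1=1 -> 11011

11011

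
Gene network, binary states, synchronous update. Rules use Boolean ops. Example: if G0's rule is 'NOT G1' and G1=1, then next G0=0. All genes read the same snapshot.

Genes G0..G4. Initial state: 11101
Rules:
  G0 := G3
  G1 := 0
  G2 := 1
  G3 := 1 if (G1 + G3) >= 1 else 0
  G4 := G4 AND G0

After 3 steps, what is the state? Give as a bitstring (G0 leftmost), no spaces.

Step 1: G0=G3=0 G1=0(const) G2=1(const) G3=(1+0>=1)=1 G4=G4&G0=1&1=1 -> 00111
Step 2: G0=G3=1 G1=0(const) G2=1(const) G3=(0+1>=1)=1 G4=G4&G0=1&0=0 -> 10110
Step 3: G0=G3=1 G1=0(const) G2=1(const) G3=(0+1>=1)=1 G4=G4&G0=0&1=0 -> 10110

10110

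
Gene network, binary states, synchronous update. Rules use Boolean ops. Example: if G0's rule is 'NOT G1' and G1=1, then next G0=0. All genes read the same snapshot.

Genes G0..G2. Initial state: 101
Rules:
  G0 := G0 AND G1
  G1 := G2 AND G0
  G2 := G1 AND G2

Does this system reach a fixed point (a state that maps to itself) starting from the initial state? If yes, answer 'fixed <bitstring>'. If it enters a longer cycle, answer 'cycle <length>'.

Answer: fixed 000

Derivation:
Step 0: 101
Step 1: G0=G0&G1=1&0=0 G1=G2&G0=1&1=1 G2=G1&G2=0&1=0 -> 010
Step 2: G0=G0&G1=0&1=0 G1=G2&G0=0&0=0 G2=G1&G2=1&0=0 -> 000
Step 3: G0=G0&G1=0&0=0 G1=G2&G0=0&0=0 G2=G1&G2=0&0=0 -> 000
Fixed point reached at step 2: 000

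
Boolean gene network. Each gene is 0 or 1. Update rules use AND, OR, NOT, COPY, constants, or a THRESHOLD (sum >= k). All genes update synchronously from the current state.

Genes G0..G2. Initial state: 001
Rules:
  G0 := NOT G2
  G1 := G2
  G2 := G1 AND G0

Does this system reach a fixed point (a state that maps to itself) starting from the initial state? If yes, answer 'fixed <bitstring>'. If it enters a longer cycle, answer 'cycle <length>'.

Answer: fixed 100

Derivation:
Step 0: 001
Step 1: G0=NOT G2=NOT 1=0 G1=G2=1 G2=G1&G0=0&0=0 -> 010
Step 2: G0=NOT G2=NOT 0=1 G1=G2=0 G2=G1&G0=1&0=0 -> 100
Step 3: G0=NOT G2=NOT 0=1 G1=G2=0 G2=G1&G0=0&1=0 -> 100
Fixed point reached at step 2: 100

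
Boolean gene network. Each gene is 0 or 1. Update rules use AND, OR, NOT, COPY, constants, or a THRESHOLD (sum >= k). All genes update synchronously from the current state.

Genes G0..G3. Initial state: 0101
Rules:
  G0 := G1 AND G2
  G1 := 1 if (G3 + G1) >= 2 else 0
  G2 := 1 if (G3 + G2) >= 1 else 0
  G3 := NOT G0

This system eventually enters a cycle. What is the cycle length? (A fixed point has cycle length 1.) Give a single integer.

Answer: 1

Derivation:
Step 0: 0101
Step 1: G0=G1&G2=1&0=0 G1=(1+1>=2)=1 G2=(1+0>=1)=1 G3=NOT G0=NOT 0=1 -> 0111
Step 2: G0=G1&G2=1&1=1 G1=(1+1>=2)=1 G2=(1+1>=1)=1 G3=NOT G0=NOT 0=1 -> 1111
Step 3: G0=G1&G2=1&1=1 G1=(1+1>=2)=1 G2=(1+1>=1)=1 G3=NOT G0=NOT 1=0 -> 1110
Step 4: G0=G1&G2=1&1=1 G1=(0+1>=2)=0 G2=(0+1>=1)=1 G3=NOT G0=NOT 1=0 -> 1010
Step 5: G0=G1&G2=0&1=0 G1=(0+0>=2)=0 G2=(0+1>=1)=1 G3=NOT G0=NOT 1=0 -> 0010
Step 6: G0=G1&G2=0&1=0 G1=(0+0>=2)=0 G2=(0+1>=1)=1 G3=NOT G0=NOT 0=1 -> 0011
Step 7: G0=G1&G2=0&1=0 G1=(1+0>=2)=0 G2=(1+1>=1)=1 G3=NOT G0=NOT 0=1 -> 0011
State from step 7 equals state from step 6 -> cycle length 1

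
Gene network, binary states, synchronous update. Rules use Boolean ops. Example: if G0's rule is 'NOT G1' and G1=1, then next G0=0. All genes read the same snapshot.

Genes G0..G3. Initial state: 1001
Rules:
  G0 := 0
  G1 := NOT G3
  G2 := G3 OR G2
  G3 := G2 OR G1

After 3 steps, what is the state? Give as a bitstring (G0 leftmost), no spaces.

Step 1: G0=0(const) G1=NOT G3=NOT 1=0 G2=G3|G2=1|0=1 G3=G2|G1=0|0=0 -> 0010
Step 2: G0=0(const) G1=NOT G3=NOT 0=1 G2=G3|G2=0|1=1 G3=G2|G1=1|0=1 -> 0111
Step 3: G0=0(const) G1=NOT G3=NOT 1=0 G2=G3|G2=1|1=1 G3=G2|G1=1|1=1 -> 0011

0011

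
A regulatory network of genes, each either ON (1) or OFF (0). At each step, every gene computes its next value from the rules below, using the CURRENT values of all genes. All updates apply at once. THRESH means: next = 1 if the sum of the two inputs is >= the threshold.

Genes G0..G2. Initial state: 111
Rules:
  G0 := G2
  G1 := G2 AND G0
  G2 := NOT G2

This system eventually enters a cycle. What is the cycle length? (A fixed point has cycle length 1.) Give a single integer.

Answer: 2

Derivation:
Step 0: 111
Step 1: G0=G2=1 G1=G2&G0=1&1=1 G2=NOT G2=NOT 1=0 -> 110
Step 2: G0=G2=0 G1=G2&G0=0&1=0 G2=NOT G2=NOT 0=1 -> 001
Step 3: G0=G2=1 G1=G2&G0=1&0=0 G2=NOT G2=NOT 1=0 -> 100
Step 4: G0=G2=0 G1=G2&G0=0&1=0 G2=NOT G2=NOT 0=1 -> 001
State from step 4 equals state from step 2 -> cycle length 2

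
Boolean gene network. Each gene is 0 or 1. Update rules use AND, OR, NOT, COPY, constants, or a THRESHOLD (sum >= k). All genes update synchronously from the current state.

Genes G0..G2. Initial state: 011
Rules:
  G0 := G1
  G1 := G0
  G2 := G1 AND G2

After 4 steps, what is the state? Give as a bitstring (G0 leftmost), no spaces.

Step 1: G0=G1=1 G1=G0=0 G2=G1&G2=1&1=1 -> 101
Step 2: G0=G1=0 G1=G0=1 G2=G1&G2=0&1=0 -> 010
Step 3: G0=G1=1 G1=G0=0 G2=G1&G2=1&0=0 -> 100
Step 4: G0=G1=0 G1=G0=1 G2=G1&G2=0&0=0 -> 010

010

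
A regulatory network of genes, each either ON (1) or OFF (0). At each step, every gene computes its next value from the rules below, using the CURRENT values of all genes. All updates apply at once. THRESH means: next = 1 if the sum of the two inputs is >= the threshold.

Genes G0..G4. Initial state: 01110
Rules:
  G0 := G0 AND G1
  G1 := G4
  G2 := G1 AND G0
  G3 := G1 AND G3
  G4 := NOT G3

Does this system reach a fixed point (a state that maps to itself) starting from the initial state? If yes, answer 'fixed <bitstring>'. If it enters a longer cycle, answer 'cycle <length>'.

Answer: fixed 01001

Derivation:
Step 0: 01110
Step 1: G0=G0&G1=0&1=0 G1=G4=0 G2=G1&G0=1&0=0 G3=G1&G3=1&1=1 G4=NOT G3=NOT 1=0 -> 00010
Step 2: G0=G0&G1=0&0=0 G1=G4=0 G2=G1&G0=0&0=0 G3=G1&G3=0&1=0 G4=NOT G3=NOT 1=0 -> 00000
Step 3: G0=G0&G1=0&0=0 G1=G4=0 G2=G1&G0=0&0=0 G3=G1&G3=0&0=0 G4=NOT G3=NOT 0=1 -> 00001
Step 4: G0=G0&G1=0&0=0 G1=G4=1 G2=G1&G0=0&0=0 G3=G1&G3=0&0=0 G4=NOT G3=NOT 0=1 -> 01001
Step 5: G0=G0&G1=0&1=0 G1=G4=1 G2=G1&G0=1&0=0 G3=G1&G3=1&0=0 G4=NOT G3=NOT 0=1 -> 01001
Fixed point reached at step 4: 01001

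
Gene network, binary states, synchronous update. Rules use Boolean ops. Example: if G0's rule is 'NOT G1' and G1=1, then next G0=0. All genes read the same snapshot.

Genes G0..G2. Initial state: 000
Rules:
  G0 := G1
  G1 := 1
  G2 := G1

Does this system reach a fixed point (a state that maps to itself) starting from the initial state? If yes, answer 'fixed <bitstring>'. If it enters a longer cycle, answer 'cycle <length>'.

Step 0: 000
Step 1: G0=G1=0 G1=1(const) G2=G1=0 -> 010
Step 2: G0=G1=1 G1=1(const) G2=G1=1 -> 111
Step 3: G0=G1=1 G1=1(const) G2=G1=1 -> 111
Fixed point reached at step 2: 111

Answer: fixed 111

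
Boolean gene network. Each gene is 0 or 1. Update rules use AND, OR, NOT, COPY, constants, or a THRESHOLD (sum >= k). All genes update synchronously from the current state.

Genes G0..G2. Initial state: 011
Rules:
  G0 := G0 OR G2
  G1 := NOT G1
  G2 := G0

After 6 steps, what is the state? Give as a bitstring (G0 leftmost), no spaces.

Step 1: G0=G0|G2=0|1=1 G1=NOT G1=NOT 1=0 G2=G0=0 -> 100
Step 2: G0=G0|G2=1|0=1 G1=NOT G1=NOT 0=1 G2=G0=1 -> 111
Step 3: G0=G0|G2=1|1=1 G1=NOT G1=NOT 1=0 G2=G0=1 -> 101
Step 4: G0=G0|G2=1|1=1 G1=NOT G1=NOT 0=1 G2=G0=1 -> 111
Step 5: G0=G0|G2=1|1=1 G1=NOT G1=NOT 1=0 G2=G0=1 -> 101
Step 6: G0=G0|G2=1|1=1 G1=NOT G1=NOT 0=1 G2=G0=1 -> 111

111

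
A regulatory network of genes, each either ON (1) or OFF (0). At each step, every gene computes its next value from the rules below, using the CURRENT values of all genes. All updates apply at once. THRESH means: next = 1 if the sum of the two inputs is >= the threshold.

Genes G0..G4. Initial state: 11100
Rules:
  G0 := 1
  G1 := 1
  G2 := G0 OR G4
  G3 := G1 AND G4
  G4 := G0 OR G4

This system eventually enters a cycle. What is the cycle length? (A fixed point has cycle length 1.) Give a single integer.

Step 0: 11100
Step 1: G0=1(const) G1=1(const) G2=G0|G4=1|0=1 G3=G1&G4=1&0=0 G4=G0|G4=1|0=1 -> 11101
Step 2: G0=1(const) G1=1(const) G2=G0|G4=1|1=1 G3=G1&G4=1&1=1 G4=G0|G4=1|1=1 -> 11111
Step 3: G0=1(const) G1=1(const) G2=G0|G4=1|1=1 G3=G1&G4=1&1=1 G4=G0|G4=1|1=1 -> 11111
State from step 3 equals state from step 2 -> cycle length 1

Answer: 1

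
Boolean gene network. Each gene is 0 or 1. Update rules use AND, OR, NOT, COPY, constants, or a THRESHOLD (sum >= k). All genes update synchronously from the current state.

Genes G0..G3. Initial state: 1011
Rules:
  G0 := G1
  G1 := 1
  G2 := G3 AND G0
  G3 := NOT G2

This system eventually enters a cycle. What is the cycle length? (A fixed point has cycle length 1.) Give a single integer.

Answer: 4

Derivation:
Step 0: 1011
Step 1: G0=G1=0 G1=1(const) G2=G3&G0=1&1=1 G3=NOT G2=NOT 1=0 -> 0110
Step 2: G0=G1=1 G1=1(const) G2=G3&G0=0&0=0 G3=NOT G2=NOT 1=0 -> 1100
Step 3: G0=G1=1 G1=1(const) G2=G3&G0=0&1=0 G3=NOT G2=NOT 0=1 -> 1101
Step 4: G0=G1=1 G1=1(const) G2=G3&G0=1&1=1 G3=NOT G2=NOT 0=1 -> 1111
Step 5: G0=G1=1 G1=1(const) G2=G3&G0=1&1=1 G3=NOT G2=NOT 1=0 -> 1110
Step 6: G0=G1=1 G1=1(const) G2=G3&G0=0&1=0 G3=NOT G2=NOT 1=0 -> 1100
State from step 6 equals state from step 2 -> cycle length 4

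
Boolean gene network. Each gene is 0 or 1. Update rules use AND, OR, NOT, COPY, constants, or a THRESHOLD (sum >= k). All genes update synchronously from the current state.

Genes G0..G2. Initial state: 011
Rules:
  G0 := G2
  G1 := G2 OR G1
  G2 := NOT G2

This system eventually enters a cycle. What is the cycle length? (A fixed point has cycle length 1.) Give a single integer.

Answer: 2

Derivation:
Step 0: 011
Step 1: G0=G2=1 G1=G2|G1=1|1=1 G2=NOT G2=NOT 1=0 -> 110
Step 2: G0=G2=0 G1=G2|G1=0|1=1 G2=NOT G2=NOT 0=1 -> 011
State from step 2 equals state from step 0 -> cycle length 2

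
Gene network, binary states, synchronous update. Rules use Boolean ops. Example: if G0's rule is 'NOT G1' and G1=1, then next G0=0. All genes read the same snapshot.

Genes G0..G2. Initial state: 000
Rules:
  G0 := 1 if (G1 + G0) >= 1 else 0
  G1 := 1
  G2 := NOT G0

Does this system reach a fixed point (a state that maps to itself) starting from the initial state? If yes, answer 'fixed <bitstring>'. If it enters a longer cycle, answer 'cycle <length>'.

Answer: fixed 110

Derivation:
Step 0: 000
Step 1: G0=(0+0>=1)=0 G1=1(const) G2=NOT G0=NOT 0=1 -> 011
Step 2: G0=(1+0>=1)=1 G1=1(const) G2=NOT G0=NOT 0=1 -> 111
Step 3: G0=(1+1>=1)=1 G1=1(const) G2=NOT G0=NOT 1=0 -> 110
Step 4: G0=(1+1>=1)=1 G1=1(const) G2=NOT G0=NOT 1=0 -> 110
Fixed point reached at step 3: 110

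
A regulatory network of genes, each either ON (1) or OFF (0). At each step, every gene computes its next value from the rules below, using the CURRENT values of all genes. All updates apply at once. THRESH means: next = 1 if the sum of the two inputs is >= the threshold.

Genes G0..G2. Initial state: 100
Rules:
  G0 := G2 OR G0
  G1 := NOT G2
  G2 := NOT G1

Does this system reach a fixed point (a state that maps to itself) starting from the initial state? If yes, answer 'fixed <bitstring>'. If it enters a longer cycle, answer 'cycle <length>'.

Answer: cycle 2

Derivation:
Step 0: 100
Step 1: G0=G2|G0=0|1=1 G1=NOT G2=NOT 0=1 G2=NOT G1=NOT 0=1 -> 111
Step 2: G0=G2|G0=1|1=1 G1=NOT G2=NOT 1=0 G2=NOT G1=NOT 1=0 -> 100
Cycle of length 2 starting at step 0 -> no fixed point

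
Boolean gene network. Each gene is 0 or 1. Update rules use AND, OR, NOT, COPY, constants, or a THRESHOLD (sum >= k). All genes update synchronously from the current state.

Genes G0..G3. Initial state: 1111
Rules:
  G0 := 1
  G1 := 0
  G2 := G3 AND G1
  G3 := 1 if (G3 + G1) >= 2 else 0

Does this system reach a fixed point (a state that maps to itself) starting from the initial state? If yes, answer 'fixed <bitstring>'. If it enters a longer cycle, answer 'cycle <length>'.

Step 0: 1111
Step 1: G0=1(const) G1=0(const) G2=G3&G1=1&1=1 G3=(1+1>=2)=1 -> 1011
Step 2: G0=1(const) G1=0(const) G2=G3&G1=1&0=0 G3=(1+0>=2)=0 -> 1000
Step 3: G0=1(const) G1=0(const) G2=G3&G1=0&0=0 G3=(0+0>=2)=0 -> 1000
Fixed point reached at step 2: 1000

Answer: fixed 1000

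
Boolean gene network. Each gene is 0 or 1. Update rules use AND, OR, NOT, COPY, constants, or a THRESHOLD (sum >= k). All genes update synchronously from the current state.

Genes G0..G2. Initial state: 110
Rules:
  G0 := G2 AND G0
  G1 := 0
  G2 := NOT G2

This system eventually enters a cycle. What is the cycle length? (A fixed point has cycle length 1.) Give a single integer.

Step 0: 110
Step 1: G0=G2&G0=0&1=0 G1=0(const) G2=NOT G2=NOT 0=1 -> 001
Step 2: G0=G2&G0=1&0=0 G1=0(const) G2=NOT G2=NOT 1=0 -> 000
Step 3: G0=G2&G0=0&0=0 G1=0(const) G2=NOT G2=NOT 0=1 -> 001
State from step 3 equals state from step 1 -> cycle length 2

Answer: 2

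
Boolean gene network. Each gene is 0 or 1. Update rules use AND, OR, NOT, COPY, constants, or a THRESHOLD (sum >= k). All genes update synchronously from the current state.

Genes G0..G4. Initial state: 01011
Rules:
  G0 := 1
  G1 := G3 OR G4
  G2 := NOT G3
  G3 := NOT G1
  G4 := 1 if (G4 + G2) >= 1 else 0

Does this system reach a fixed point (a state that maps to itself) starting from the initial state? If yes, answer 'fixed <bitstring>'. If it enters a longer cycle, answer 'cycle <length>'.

Answer: fixed 11101

Derivation:
Step 0: 01011
Step 1: G0=1(const) G1=G3|G4=1|1=1 G2=NOT G3=NOT 1=0 G3=NOT G1=NOT 1=0 G4=(1+0>=1)=1 -> 11001
Step 2: G0=1(const) G1=G3|G4=0|1=1 G2=NOT G3=NOT 0=1 G3=NOT G1=NOT 1=0 G4=(1+0>=1)=1 -> 11101
Step 3: G0=1(const) G1=G3|G4=0|1=1 G2=NOT G3=NOT 0=1 G3=NOT G1=NOT 1=0 G4=(1+1>=1)=1 -> 11101
Fixed point reached at step 2: 11101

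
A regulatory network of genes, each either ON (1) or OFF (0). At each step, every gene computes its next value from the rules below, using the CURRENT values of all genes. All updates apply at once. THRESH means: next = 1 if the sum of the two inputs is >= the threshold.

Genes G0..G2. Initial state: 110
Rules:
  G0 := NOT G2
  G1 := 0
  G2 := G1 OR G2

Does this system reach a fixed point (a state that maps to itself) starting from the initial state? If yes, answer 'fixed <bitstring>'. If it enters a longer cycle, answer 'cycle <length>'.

Answer: fixed 001

Derivation:
Step 0: 110
Step 1: G0=NOT G2=NOT 0=1 G1=0(const) G2=G1|G2=1|0=1 -> 101
Step 2: G0=NOT G2=NOT 1=0 G1=0(const) G2=G1|G2=0|1=1 -> 001
Step 3: G0=NOT G2=NOT 1=0 G1=0(const) G2=G1|G2=0|1=1 -> 001
Fixed point reached at step 2: 001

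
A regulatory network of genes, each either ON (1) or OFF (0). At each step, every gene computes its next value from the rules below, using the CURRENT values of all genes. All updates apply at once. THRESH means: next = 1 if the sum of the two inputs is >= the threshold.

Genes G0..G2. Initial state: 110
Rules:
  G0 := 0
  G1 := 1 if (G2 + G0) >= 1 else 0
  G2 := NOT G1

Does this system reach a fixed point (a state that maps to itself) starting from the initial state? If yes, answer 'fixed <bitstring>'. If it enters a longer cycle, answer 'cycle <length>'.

Step 0: 110
Step 1: G0=0(const) G1=(0+1>=1)=1 G2=NOT G1=NOT 1=0 -> 010
Step 2: G0=0(const) G1=(0+0>=1)=0 G2=NOT G1=NOT 1=0 -> 000
Step 3: G0=0(const) G1=(0+0>=1)=0 G2=NOT G1=NOT 0=1 -> 001
Step 4: G0=0(const) G1=(1+0>=1)=1 G2=NOT G1=NOT 0=1 -> 011
Step 5: G0=0(const) G1=(1+0>=1)=1 G2=NOT G1=NOT 1=0 -> 010
Cycle of length 4 starting at step 1 -> no fixed point

Answer: cycle 4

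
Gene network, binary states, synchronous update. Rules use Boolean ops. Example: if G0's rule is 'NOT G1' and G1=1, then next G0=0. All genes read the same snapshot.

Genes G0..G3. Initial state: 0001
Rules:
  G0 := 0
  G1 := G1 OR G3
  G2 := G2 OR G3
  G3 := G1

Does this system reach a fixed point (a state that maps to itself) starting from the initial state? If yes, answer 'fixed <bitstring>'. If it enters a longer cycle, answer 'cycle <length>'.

Answer: fixed 0111

Derivation:
Step 0: 0001
Step 1: G0=0(const) G1=G1|G3=0|1=1 G2=G2|G3=0|1=1 G3=G1=0 -> 0110
Step 2: G0=0(const) G1=G1|G3=1|0=1 G2=G2|G3=1|0=1 G3=G1=1 -> 0111
Step 3: G0=0(const) G1=G1|G3=1|1=1 G2=G2|G3=1|1=1 G3=G1=1 -> 0111
Fixed point reached at step 2: 0111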